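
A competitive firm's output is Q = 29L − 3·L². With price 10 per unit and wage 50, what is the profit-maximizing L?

The marginal product of L is MP_L = 29 − 6L.
A price-taking firm hires until the value of the marginal product equals the wage: P·MP_L = w, so 10·(29 − 6L) = 50.
Then 29 − 6L = 5, giving L = 4.

L* = 4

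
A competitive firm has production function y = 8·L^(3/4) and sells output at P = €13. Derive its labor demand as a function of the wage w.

L(w) = (78/w)^(4)

MP_L = (3/4)·8·L^(-1/4) = 6·L^(-1/4).
Setting P·MP_L = w: 78·L^(-1/4) = w.
Solving for L: L^(-1/4) = w/78, so L = (78/w)^(4).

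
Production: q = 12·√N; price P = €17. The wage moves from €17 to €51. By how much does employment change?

From P·MP_N = w with MP_N = 6·N^(-1/2), the labor demand is N(w) = (102/w)^(2).
At w = 17: N = 36. At w = 51: N = 4.
ΔN = 4 − 36 = -32.

ΔN = -32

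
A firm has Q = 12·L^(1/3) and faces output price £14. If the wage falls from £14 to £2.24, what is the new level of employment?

From P·MP_L = w with MP_L = 4·L^(-2/3), the labor demand is L(w) = (56/w)^(3/2).
At w = 14: L = 8. At w = 2.24: L = 125.

L* = 125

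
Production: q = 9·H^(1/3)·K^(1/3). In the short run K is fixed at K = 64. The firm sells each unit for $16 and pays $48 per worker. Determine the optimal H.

H* = 8

With K = 64, MP_H = (1/3)·9·H^(-2/3)·64^(1/3) = 12·H^(-2/3).
Profit maximization for a price taker requires P·MP_H = w: 16·12·H^(-2/3) = 48.
So H^(-2/3) = 0.25, which gives H = 8.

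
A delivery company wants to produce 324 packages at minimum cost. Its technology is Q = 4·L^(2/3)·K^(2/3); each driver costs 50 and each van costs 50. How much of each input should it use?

L* = 27, K* = 27

Cost minimization requires the marginal rate of technical substitution to equal the input-price ratio: MP_L/MP_K = w/r.
Here MP_L/MP_K = (2/3)·(K/L)/(2/3) = (K/L). Setting this equal to 50/50 = 1 gives K = L.
Substituting into Q = 324: 4·L^(2/3)·(L)^(2/3) = 324.
Solving, L = 27 and K = 27.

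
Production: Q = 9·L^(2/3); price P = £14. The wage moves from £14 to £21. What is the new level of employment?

L* = 64

From P·MP_L = w with MP_L = 6·L^(-1/3), the labor demand is L(w) = (84/w)^(3).
At w = 14: L = 216. At w = 21: L = 64.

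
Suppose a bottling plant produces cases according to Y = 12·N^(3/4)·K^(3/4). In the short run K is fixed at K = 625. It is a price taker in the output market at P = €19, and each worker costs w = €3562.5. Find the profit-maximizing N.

N* = 1296

With K = 625, MP_N = (3/4)·12·N^(-1/4)·625^(3/4) = 1125·N^(-1/4).
Profit maximization for a price taker requires P·MP_N = w: 19·1125·N^(-1/4) = 3562.5.
So N^(-1/4) = 1/6, which gives N = 1296.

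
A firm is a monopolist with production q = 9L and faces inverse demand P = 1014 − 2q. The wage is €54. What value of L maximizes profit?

L* = 28

Marginal revenue from the inverse demand is MR = 1014 − 4q.
The marginal product is MP_L = 9.
A monopolist hires until marginal revenue product equals the wage: MR·MP_L = w.
(1014 − 36L)·9 = 54, so L = 28.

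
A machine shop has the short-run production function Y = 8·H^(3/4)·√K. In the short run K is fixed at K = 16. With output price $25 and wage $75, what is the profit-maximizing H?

With K = 16, MP_H = (3/4)·8·H^(-1/4)·16^(1/2) = 24·H^(-1/4).
Profit maximization for a price taker requires P·MP_H = w: 25·24·H^(-1/4) = 75.
So H^(-1/4) = 0.125, which gives H = 4096.

H* = 4096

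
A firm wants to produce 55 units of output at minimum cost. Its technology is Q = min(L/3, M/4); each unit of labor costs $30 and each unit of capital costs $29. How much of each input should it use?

L* = 165, M* = 220

With a fixed-proportions technology, the cost-minimizing bundle uses no slack in either input: L/3 = M/4 = Q.
So L = 3·55 = 165 and M = 4·55 = 220.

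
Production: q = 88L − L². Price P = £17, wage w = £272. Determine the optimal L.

The marginal product of L is MP_L = 88 − 2L.
A price-taking firm hires until the value of the marginal product equals the wage: P·MP_L = w, so 17·(88 − 2L) = 272.
Then 88 − 2L = 16, giving L = 36.

L* = 36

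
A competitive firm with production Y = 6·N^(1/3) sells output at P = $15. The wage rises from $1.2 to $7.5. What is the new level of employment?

From P·MP_N = w with MP_N = 2·N^(-2/3), the labor demand is N(w) = (30/w)^(3/2).
At w = 1.2: N = 125. At w = 7.5: N = 8.

N* = 8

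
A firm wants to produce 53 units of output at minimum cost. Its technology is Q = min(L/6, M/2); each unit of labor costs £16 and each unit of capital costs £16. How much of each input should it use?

With a fixed-proportions technology, the cost-minimizing bundle uses no slack in either input: L/6 = M/2 = Q.
So L = 6·53 = 318 and M = 2·53 = 106.

L* = 318, M* = 106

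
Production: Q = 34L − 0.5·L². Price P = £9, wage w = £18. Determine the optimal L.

L* = 32

The marginal product of L is MP_L = 34 − L.
A price-taking firm hires until the value of the marginal product equals the wage: P·MP_L = w, so 9·(34 − L) = 18.
Then 34 − L = 2, giving L = 32.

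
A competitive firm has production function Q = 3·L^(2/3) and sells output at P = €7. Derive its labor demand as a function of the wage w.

L(w) = 2744/w³

MP_L = (2/3)·3·L^(-1/3) = 2·L^(-1/3).
Setting P·MP_L = w: 14·L^(-1/3) = w.
Solving for L: L^(-1/3) = w/14, so L = (14/w)^(3).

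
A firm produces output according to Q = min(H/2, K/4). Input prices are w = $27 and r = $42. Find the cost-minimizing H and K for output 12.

H* = 24, K* = 48

With a fixed-proportions technology, the cost-minimizing bundle uses no slack in either input: H/2 = K/4 = Q.
So H = 2·12 = 24 and K = 4·12 = 48.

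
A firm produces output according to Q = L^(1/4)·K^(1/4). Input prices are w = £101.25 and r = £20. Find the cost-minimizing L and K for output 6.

L* = 16, K* = 81

Cost minimization requires the marginal rate of technical substitution to equal the input-price ratio: MP_L/MP_K = w/r.
Here MP_L/MP_K = (1/4)·(K/L)/(1/4) = (K/L). Setting this equal to 101.25/20 = 5.0625 gives K = 5.0625L.
Substituting into Q = 6: L^(1/4)·(5.0625L)^(1/4) = 6.
Solving, L = 16 and K = 81.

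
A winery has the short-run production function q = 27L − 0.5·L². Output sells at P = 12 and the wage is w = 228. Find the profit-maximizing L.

The marginal product of L is MP_L = 27 − L.
A price-taking firm hires until the value of the marginal product equals the wage: P·MP_L = w, so 12·(27 − L) = 228.
Then 27 − L = 19, giving L = 8.

L* = 8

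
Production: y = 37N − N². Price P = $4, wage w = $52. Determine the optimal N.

The marginal product of N is MP_N = 37 − 2N.
A price-taking firm hires until the value of the marginal product equals the wage: P·MP_N = w, so 4·(37 − 2N) = 52.
Then 37 − 2N = 13, giving N = 12.

N* = 12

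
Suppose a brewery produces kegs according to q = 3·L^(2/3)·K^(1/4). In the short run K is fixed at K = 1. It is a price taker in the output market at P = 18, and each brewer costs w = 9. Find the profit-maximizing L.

L* = 64

With K = 1, MP_L = (2/3)·3·L^(-1/3)·1^(1/4) = 2·L^(-1/3).
Profit maximization for a price taker requires P·MP_L = w: 18·2·L^(-1/3) = 9.
So L^(-1/3) = 0.25, which gives L = 64.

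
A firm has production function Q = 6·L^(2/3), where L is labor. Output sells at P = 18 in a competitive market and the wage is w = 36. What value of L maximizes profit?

L* = 8

MP_L = (2/3)·6·L^(-1/3) = 4·L^(-1/3).
Profit maximization for a price taker requires P·MP_L = w: 18·4·L^(-1/3) = 36.
So L^(-1/3) = 0.5, which gives L = 8.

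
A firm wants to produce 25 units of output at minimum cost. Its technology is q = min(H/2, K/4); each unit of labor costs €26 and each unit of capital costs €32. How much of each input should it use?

H* = 50, K* = 100

With a fixed-proportions technology, the cost-minimizing bundle uses no slack in either input: H/2 = K/4 = q.
So H = 2·25 = 50 and K = 4·25 = 100.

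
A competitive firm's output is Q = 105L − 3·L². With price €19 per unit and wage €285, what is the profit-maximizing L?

L* = 15

The marginal product of L is MP_L = 105 − 6L.
A price-taking firm hires until the value of the marginal product equals the wage: P·MP_L = w, so 19·(105 − 6L) = 285.
Then 105 − 6L = 15, giving L = 15.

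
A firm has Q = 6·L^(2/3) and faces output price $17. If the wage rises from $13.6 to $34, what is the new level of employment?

L* = 8

From P·MP_L = w with MP_L = 4·L^(-1/3), the labor demand is L(w) = (68/w)^(3).
At w = 13.6: L = 125. At w = 34: L = 8.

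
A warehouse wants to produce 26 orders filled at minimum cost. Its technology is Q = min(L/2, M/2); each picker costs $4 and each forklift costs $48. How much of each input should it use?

With a fixed-proportions technology, the cost-minimizing bundle uses no slack in either input: L/2 = M/2 = Q.
So L = 2·26 = 52 and M = 2·26 = 52.

L* = 52, M* = 52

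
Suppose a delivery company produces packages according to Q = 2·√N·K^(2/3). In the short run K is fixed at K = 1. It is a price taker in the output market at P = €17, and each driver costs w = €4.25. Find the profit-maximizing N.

With K = 1, MP_N = (1/2)·2·N^(-1/2)·1^(2/3) = N^(-1/2).
Profit maximization for a price taker requires P·MP_N = w: 17·N^(-1/2) = 4.25.
So N^(-1/2) = 0.25, which gives N = 16.

N* = 16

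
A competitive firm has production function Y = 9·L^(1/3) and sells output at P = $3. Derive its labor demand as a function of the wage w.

MP_L = (1/3)·9·L^(-2/3) = 3·L^(-2/3).
Setting P·MP_L = w: 9·L^(-2/3) = w.
Solving for L: L^(-2/3) = w/9, so L = (9/w)^(3/2).

L(w) = (9/w)^(3/2)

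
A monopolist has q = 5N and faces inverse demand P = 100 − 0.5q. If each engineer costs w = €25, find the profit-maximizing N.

N* = 19

Marginal revenue from the inverse demand is MR = 100 − q.
The marginal product is MP_N = 5.
A monopolist hires until marginal revenue product equals the wage: MR·MP_N = w.
(100 − 5N)·5 = 25, so N = 19.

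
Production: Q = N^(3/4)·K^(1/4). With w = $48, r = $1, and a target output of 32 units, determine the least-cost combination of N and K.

N* = 16, K* = 256

Cost minimization requires the marginal rate of technical substitution to equal the input-price ratio: MP_N/MP_K = w/r.
Here MP_N/MP_K = (3/4)·(K/N)/(1/4) = 3·(K/N). Setting this equal to 48/1 = 48 gives K = 16N.
Substituting into Q = 32: N^(3/4)·(16N)^(1/4) = 32.
Solving, N = 16 and K = 256.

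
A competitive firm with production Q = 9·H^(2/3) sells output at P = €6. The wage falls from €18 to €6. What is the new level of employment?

From P·MP_H = w with MP_H = 6·H^(-1/3), the labor demand is H(w) = (36/w)^(3).
At w = 18: H = 8. At w = 6: H = 216.

H* = 216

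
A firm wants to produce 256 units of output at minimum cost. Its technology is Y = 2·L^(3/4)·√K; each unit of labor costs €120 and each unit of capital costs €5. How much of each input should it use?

L* = 16, K* = 256

Cost minimization requires the marginal rate of technical substitution to equal the input-price ratio: MP_L/MP_K = w/r.
Here MP_L/MP_K = (3/4)·(K/L)/(1/2) = 1.5·(K/L). Setting this equal to 120/5 = 24 gives K = 16L.
Substituting into Y = 256: 2·L^(3/4)·(16L)^(1/2) = 256.
Solving, L = 16 and K = 256.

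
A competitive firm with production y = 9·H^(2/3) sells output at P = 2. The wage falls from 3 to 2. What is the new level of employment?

H* = 216

From P·MP_H = w with MP_H = 6·H^(-1/3), the labor demand is H(w) = (12/w)^(3).
At w = 3: H = 64. At w = 2: H = 216.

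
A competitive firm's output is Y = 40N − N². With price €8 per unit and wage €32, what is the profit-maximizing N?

The marginal product of N is MP_N = 40 − 2N.
A price-taking firm hires until the value of the marginal product equals the wage: P·MP_N = w, so 8·(40 − 2N) = 32.
Then 40 − 2N = 4, giving N = 18.

N* = 18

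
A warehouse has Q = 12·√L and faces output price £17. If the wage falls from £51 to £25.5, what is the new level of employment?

L* = 16

From P·MP_L = w with MP_L = 6·L^(-1/2), the labor demand is L(w) = (102/w)^(2).
At w = 51: L = 4. At w = 25.5: L = 16.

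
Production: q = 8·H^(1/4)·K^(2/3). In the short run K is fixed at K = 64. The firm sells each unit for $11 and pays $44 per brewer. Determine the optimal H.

H* = 16

With K = 64, MP_H = (1/4)·8·H^(-3/4)·64^(2/3) = 32·H^(-3/4).
Profit maximization for a price taker requires P·MP_H = w: 11·32·H^(-3/4) = 44.
So H^(-3/4) = 0.125, which gives H = 16.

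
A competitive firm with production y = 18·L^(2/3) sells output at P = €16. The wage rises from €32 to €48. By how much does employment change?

From P·MP_L = w with MP_L = 12·L^(-1/3), the labor demand is L(w) = (192/w)^(3).
At w = 32: L = 216. At w = 48: L = 64.
ΔL = 64 − 216 = -152.

ΔL = -152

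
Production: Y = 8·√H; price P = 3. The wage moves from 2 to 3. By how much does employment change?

ΔH = -20

From P·MP_H = w with MP_H = 4·H^(-1/2), the labor demand is H(w) = (12/w)^(2).
At w = 2: H = 36. At w = 3: H = 16.
ΔH = 16 − 36 = -20.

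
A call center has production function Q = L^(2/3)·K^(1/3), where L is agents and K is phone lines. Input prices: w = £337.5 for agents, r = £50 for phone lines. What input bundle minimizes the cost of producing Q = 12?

L* = 8, K* = 27

Cost minimization requires the marginal rate of technical substitution to equal the input-price ratio: MP_L/MP_K = w/r.
Here MP_L/MP_K = (2/3)·(K/L)/(1/3) = 2·(K/L). Setting this equal to 337.5/50 = 6.75 gives K = 3.375L.
Substituting into Q = 12: L^(2/3)·(3.375L)^(1/3) = 12.
Solving, L = 8 and K = 27.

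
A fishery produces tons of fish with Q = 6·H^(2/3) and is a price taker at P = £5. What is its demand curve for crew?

MP_H = (2/3)·6·H^(-1/3) = 4·H^(-1/3).
Setting P·MP_H = w: 20·H^(-1/3) = w.
Solving for H: H^(-1/3) = w/20, so H = (20/w)^(3).

H(w) = 8000/w³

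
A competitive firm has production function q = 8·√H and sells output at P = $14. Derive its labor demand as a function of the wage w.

H(w) = 3136/w²

MP_H = (1/2)·8·H^(-1/2) = 4·H^(-1/2).
Setting P·MP_H = w: 56·H^(-1/2) = w.
Solving for H: H^(-1/2) = w/56, so H = (56/w)^(2).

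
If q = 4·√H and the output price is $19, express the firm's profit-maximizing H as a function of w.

H(w) = 1444/w²

MP_H = (1/2)·4·H^(-1/2) = 2·H^(-1/2).
Setting P·MP_H = w: 38·H^(-1/2) = w.
Solving for H: H^(-1/2) = w/38, so H = (38/w)^(2).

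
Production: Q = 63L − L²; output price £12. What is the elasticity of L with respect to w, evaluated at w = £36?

From P·MP_L = w with MP_L = 63 − 2L, labor demand is L(w) = (63 − w/12)/2.
dL/dw = −1/(24) = -1/24.
At w = 36, L = 30, so ε = (dL/dw)·(w/L) = (-1/24)·(36/30) = -0.05.

ε = -0.05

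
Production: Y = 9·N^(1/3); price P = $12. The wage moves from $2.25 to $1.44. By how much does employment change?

From P·MP_N = w with MP_N = 3·N^(-2/3), the labor demand is N(w) = (36/w)^(3/2).
At w = 2.25: N = 64. At w = 1.44: N = 125.
ΔN = 125 − 64 = 61.

ΔN = 61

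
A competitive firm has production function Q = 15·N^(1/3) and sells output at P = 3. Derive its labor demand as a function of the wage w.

N(w) = (15/w)^(3/2)

MP_N = (1/3)·15·N^(-2/3) = 5·N^(-2/3).
Setting P·MP_N = w: 15·N^(-2/3) = w.
Solving for N: N^(-2/3) = w/15, so N = (15/w)^(3/2).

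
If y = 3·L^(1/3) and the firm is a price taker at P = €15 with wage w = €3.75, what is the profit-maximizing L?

MP_L = (1/3)·3·L^(-2/3) = L^(-2/3).
Profit maximization for a price taker requires P·MP_L = w: 15·L^(-2/3) = 3.75.
So L^(-2/3) = 0.25, which gives L = 8.

L* = 8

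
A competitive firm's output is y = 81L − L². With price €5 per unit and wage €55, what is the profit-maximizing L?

L* = 35

The marginal product of L is MP_L = 81 − 2L.
A price-taking firm hires until the value of the marginal product equals the wage: P·MP_L = w, so 5·(81 − 2L) = 55.
Then 81 − 2L = 11, giving L = 35.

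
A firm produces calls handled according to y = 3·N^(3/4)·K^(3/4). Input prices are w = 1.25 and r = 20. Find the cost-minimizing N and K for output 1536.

N* = 256, K* = 16

Cost minimization requires the marginal rate of technical substitution to equal the input-price ratio: MP_N/MP_K = w/r.
Here MP_N/MP_K = (3/4)·(K/N)/(3/4) = (K/N). Setting this equal to 1.25/20 = 0.0625 gives K = 0.0625N.
Substituting into y = 1536: 3·N^(3/4)·(0.0625N)^(3/4) = 1536.
Solving, N = 256 and K = 16.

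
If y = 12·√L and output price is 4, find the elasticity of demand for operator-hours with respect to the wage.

MP_L = (1/2)·12·L^(-1/2), so P·MP_L = w gives 24·L^(-1/2) = w.
Solving, L(w) = (24/w)^(2). This is a constant-elasticity form: L ∝ w^(−2), so ε = −2.

ε = -2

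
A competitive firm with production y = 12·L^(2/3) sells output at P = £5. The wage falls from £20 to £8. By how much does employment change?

ΔL = 117

From P·MP_L = w with MP_L = 8·L^(-1/3), the labor demand is L(w) = (40/w)^(3).
At w = 20: L = 8. At w = 8: L = 125.
ΔL = 125 − 8 = 117.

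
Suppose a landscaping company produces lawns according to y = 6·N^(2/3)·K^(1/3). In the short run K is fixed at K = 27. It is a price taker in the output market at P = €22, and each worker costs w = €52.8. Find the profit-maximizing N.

With K = 27, MP_N = (2/3)·6·N^(-1/3)·27^(1/3) = 12·N^(-1/3).
Profit maximization for a price taker requires P·MP_N = w: 22·12·N^(-1/3) = 52.8.
So N^(-1/3) = 0.2, which gives N = 125.

N* = 125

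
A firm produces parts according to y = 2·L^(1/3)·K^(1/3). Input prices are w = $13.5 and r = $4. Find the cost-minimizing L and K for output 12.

Cost minimization requires the marginal rate of technical substitution to equal the input-price ratio: MP_L/MP_K = w/r.
Here MP_L/MP_K = (1/3)·(K/L)/(1/3) = (K/L). Setting this equal to 13.5/4 = 3.375 gives K = 3.375L.
Substituting into y = 12: 2·L^(1/3)·(3.375L)^(1/3) = 12.
Solving, L = 8 and K = 27.

L* = 8, K* = 27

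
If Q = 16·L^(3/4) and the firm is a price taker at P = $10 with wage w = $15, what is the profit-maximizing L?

L* = 4096

MP_L = (3/4)·16·L^(-1/4) = 12·L^(-1/4).
Profit maximization for a price taker requires P·MP_L = w: 10·12·L^(-1/4) = 15.
So L^(-1/4) = 0.125, which gives L = 4096.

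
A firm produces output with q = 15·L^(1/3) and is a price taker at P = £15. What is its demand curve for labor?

MP_L = (1/3)·15·L^(-2/3) = 5·L^(-2/3).
Setting P·MP_L = w: 75·L^(-2/3) = w.
Solving for L: L^(-2/3) = w/75, so L = (75/w)^(3/2).

L(w) = (75/w)^(3/2)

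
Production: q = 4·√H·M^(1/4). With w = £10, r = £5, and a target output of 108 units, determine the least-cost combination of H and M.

Cost minimization requires the marginal rate of technical substitution to equal the input-price ratio: MP_H/MP_M = w/r.
Here MP_H/MP_M = (1/2)·(M/H)/(1/4) = 2·(M/H). Setting this equal to 10/5 = 2 gives M = H.
Substituting into q = 108: 4·H^(1/2)·(H)^(1/4) = 108.
Solving, H = 81 and M = 81.

H* = 81, M* = 81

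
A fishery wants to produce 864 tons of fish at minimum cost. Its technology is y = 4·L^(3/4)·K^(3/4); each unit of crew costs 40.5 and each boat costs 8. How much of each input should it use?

Cost minimization requires the marginal rate of technical substitution to equal the input-price ratio: MP_L/MP_K = w/r.
Here MP_L/MP_K = (3/4)·(K/L)/(3/4) = (K/L). Setting this equal to 40.5/8 = 5.0625 gives K = 5.0625L.
Substituting into y = 864: 4·L^(3/4)·(5.0625L)^(3/4) = 864.
Solving, L = 16 and K = 81.

L* = 16, K* = 81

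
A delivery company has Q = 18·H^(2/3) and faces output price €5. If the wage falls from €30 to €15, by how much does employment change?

From P·MP_H = w with MP_H = 12·H^(-1/3), the labor demand is H(w) = (60/w)^(3).
At w = 30: H = 8. At w = 15: H = 64.
ΔH = 64 − 8 = 56.

ΔH = 56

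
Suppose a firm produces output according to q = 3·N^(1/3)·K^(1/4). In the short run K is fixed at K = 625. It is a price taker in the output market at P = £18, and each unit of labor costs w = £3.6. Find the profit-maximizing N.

With K = 625, MP_N = (1/3)·3·N^(-2/3)·625^(1/4) = 5·N^(-2/3).
Profit maximization for a price taker requires P·MP_N = w: 18·5·N^(-2/3) = 3.6.
So N^(-2/3) = 0.04, which gives N = 125.

N* = 125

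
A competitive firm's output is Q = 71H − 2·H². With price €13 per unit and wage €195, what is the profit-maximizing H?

The marginal product of H is MP_H = 71 − 4H.
A price-taking firm hires until the value of the marginal product equals the wage: P·MP_H = w, so 13·(71 − 4H) = 195.
Then 71 − 4H = 15, giving H = 14.

H* = 14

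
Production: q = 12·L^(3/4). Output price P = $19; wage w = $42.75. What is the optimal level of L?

MP_L = (3/4)·12·L^(-1/4) = 9·L^(-1/4).
Profit maximization for a price taker requires P·MP_L = w: 19·9·L^(-1/4) = 42.75.
So L^(-1/4) = 0.25, which gives L = 256.

L* = 256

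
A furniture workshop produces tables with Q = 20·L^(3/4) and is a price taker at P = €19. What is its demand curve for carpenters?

L(w) = (285/w)^(4)

MP_L = (3/4)·20·L^(-1/4) = 15·L^(-1/4).
Setting P·MP_L = w: 285·L^(-1/4) = w.
Solving for L: L^(-1/4) = w/285, so L = (285/w)^(4).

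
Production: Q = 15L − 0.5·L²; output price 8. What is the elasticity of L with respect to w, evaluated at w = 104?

ε = -6.5

From P·MP_L = w with MP_L = 15 − L, labor demand is L(w) = 15 − w/8.
dL/dw = −1/(8) = -0.125.
At w = 104, L = 2, so ε = (dL/dw)·(w/L) = (-0.125)·(104/2) = -6.5.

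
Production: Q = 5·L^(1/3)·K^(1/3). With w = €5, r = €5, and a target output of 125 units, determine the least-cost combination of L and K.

Cost minimization requires the marginal rate of technical substitution to equal the input-price ratio: MP_L/MP_K = w/r.
Here MP_L/MP_K = (1/3)·(K/L)/(1/3) = (K/L). Setting this equal to 5/5 = 1 gives K = L.
Substituting into Q = 125: 5·L^(1/3)·(L)^(1/3) = 125.
Solving, L = 125 and K = 125.

L* = 125, K* = 125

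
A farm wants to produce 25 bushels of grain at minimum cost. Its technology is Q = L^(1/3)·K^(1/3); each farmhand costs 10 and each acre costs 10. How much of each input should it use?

Cost minimization requires the marginal rate of technical substitution to equal the input-price ratio: MP_L/MP_K = w/r.
Here MP_L/MP_K = (1/3)·(K/L)/(1/3) = (K/L). Setting this equal to 10/10 = 1 gives K = L.
Substituting into Q = 25: L^(1/3)·(L)^(1/3) = 25.
Solving, L = 125 and K = 125.

L* = 125, K* = 125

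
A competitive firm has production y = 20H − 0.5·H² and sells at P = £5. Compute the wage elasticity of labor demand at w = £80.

ε = -4

From P·MP_H = w with MP_H = 20 − H, labor demand is H(w) = 20 − w/5.
dH/dw = −1/(5) = -0.2.
At w = 80, H = 4, so ε = (dH/dw)·(w/H) = (-0.2)·(80/4) = -4.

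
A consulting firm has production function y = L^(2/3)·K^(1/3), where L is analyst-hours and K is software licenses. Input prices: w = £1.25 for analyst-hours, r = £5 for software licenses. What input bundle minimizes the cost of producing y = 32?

Cost minimization requires the marginal rate of technical substitution to equal the input-price ratio: MP_L/MP_K = w/r.
Here MP_L/MP_K = (2/3)·(K/L)/(1/3) = 2·(K/L). Setting this equal to 1.25/5 = 0.25 gives K = 0.125L.
Substituting into y = 32: L^(2/3)·(0.125L)^(1/3) = 32.
Solving, L = 64 and K = 8.

L* = 64, K* = 8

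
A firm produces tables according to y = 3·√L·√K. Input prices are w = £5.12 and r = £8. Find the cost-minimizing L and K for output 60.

Cost minimization requires the marginal rate of technical substitution to equal the input-price ratio: MP_L/MP_K = w/r.
Here MP_L/MP_K = (1/2)·(K/L)/(1/2) = (K/L). Setting this equal to 5.12/8 = 0.64 gives K = 0.64L.
Substituting into y = 60: 3·L^(1/2)·(0.64L)^(1/2) = 60.
Solving, L = 25 and K = 16.

L* = 25, K* = 16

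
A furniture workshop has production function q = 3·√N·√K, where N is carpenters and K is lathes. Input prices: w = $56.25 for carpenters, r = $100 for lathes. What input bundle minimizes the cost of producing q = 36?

Cost minimization requires the marginal rate of technical substitution to equal the input-price ratio: MP_N/MP_K = w/r.
Here MP_N/MP_K = (1/2)·(K/N)/(1/2) = (K/N). Setting this equal to 56.25/100 = 0.5625 gives K = 0.5625N.
Substituting into q = 36: 3·N^(1/2)·(0.5625N)^(1/2) = 36.
Solving, N = 16 and K = 9.

N* = 16, K* = 9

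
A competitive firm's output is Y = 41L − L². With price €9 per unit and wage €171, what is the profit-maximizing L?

L* = 11

The marginal product of L is MP_L = 41 − 2L.
A price-taking firm hires until the value of the marginal product equals the wage: P·MP_L = w, so 9·(41 − 2L) = 171.
Then 41 − 2L = 19, giving L = 11.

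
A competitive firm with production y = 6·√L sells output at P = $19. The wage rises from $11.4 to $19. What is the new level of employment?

From P·MP_L = w with MP_L = 3·L^(-1/2), the labor demand is L(w) = (57/w)^(2).
At w = 11.4: L = 25. At w = 19: L = 9.

L* = 9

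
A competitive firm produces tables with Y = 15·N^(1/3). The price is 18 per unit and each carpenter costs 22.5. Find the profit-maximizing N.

MP_N = (1/3)·15·N^(-2/3) = 5·N^(-2/3).
Profit maximization for a price taker requires P·MP_N = w: 18·5·N^(-2/3) = 22.5.
So N^(-2/3) = 0.25, which gives N = 8.

N* = 8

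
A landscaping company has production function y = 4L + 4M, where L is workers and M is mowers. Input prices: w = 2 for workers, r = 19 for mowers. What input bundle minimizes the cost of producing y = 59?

The inputs are perfect substitutes, so the firm uses whichever has the lower cost per unit of output.
Cost per unit of output via L is w/4 = 0.5; via M it is r/4 = 4.75. L is cheaper.
Producing y = 59 with L alone: L = 14.75, M = 0.

L* = 14.75, M* = 0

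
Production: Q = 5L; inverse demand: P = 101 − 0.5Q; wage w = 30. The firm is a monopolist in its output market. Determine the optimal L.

L* = 19

Marginal revenue from the inverse demand is MR = 101 − Q.
The marginal product is MP_L = 5.
A monopolist hires until marginal revenue product equals the wage: MR·MP_L = w.
(101 − 5L)·5 = 30, so L = 19.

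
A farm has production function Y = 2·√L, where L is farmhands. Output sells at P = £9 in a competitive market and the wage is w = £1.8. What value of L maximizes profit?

MP_L = (1/2)·2·L^(-1/2) = L^(-1/2).
Profit maximization for a price taker requires P·MP_L = w: 9·L^(-1/2) = 1.8.
So L^(-1/2) = 0.2, which gives L = 25.

L* = 25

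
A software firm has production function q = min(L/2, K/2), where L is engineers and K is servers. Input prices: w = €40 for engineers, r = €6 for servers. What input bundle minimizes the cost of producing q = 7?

With a fixed-proportions technology, the cost-minimizing bundle uses no slack in either input: L/2 = K/2 = q.
So L = 2·7 = 14 and K = 2·7 = 14.

L* = 14, K* = 14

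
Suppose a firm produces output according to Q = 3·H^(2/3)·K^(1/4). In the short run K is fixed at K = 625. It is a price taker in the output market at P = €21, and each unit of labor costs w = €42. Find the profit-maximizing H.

H* = 125

With K = 625, MP_H = (2/3)·3·H^(-1/3)·625^(1/4) = 10·H^(-1/3).
Profit maximization for a price taker requires P·MP_H = w: 21·10·H^(-1/3) = 42.
So H^(-1/3) = 0.2, which gives H = 125.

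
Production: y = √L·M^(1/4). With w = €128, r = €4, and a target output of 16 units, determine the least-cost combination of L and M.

L* = 16, M* = 256

Cost minimization requires the marginal rate of technical substitution to equal the input-price ratio: MP_L/MP_M = w/r.
Here MP_L/MP_M = (1/2)·(M/L)/(1/4) = 2·(M/L). Setting this equal to 128/4 = 32 gives M = 16L.
Substituting into y = 16: L^(1/2)·(16L)^(1/4) = 16.
Solving, L = 16 and M = 256.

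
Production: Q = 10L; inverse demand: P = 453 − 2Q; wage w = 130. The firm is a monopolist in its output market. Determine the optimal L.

Marginal revenue from the inverse demand is MR = 453 − 4Q.
The marginal product is MP_L = 10.
A monopolist hires until marginal revenue product equals the wage: MR·MP_L = w.
(453 − 40L)·10 = 130, so L = 11.

L* = 11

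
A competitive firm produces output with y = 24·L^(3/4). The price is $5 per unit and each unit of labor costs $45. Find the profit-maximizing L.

MP_L = (3/4)·24·L^(-1/4) = 18·L^(-1/4).
Profit maximization for a price taker requires P·MP_L = w: 5·18·L^(-1/4) = 45.
So L^(-1/4) = 0.5, which gives L = 16.

L* = 16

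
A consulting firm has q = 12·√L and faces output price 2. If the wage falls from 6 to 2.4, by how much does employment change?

ΔL = 21

From P·MP_L = w with MP_L = 6·L^(-1/2), the labor demand is L(w) = (12/w)^(2).
At w = 6: L = 4. At w = 2.4: L = 25.
ΔL = 25 − 4 = 21.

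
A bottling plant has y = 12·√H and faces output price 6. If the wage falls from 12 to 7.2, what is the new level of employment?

H* = 25

From P·MP_H = w with MP_H = 6·H^(-1/2), the labor demand is H(w) = (36/w)^(2).
At w = 12: H = 9. At w = 7.2: H = 25.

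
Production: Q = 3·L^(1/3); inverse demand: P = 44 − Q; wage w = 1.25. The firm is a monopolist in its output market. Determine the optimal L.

Marginal revenue from the inverse demand is MR = 44 − 2Q.
The marginal product is MP_L = L^(-2/3).
A monopolist hires until marginal revenue product equals the wage: MR·MP_L = w.
At L, Q = 3·L^(1/3). Substituting and solving: (44 − 6·L^(1/3))·L^(-2/3) = 1.25 gives L = 64.

L* = 64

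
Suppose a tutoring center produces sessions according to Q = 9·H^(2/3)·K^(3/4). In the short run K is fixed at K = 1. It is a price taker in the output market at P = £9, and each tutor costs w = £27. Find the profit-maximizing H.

H* = 8

With K = 1, MP_H = (2/3)·9·H^(-1/3)·1^(3/4) = 6·H^(-1/3).
Profit maximization for a price taker requires P·MP_H = w: 9·6·H^(-1/3) = 27.
So H^(-1/3) = 0.5, which gives H = 8.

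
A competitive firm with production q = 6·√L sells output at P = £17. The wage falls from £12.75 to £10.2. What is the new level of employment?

L* = 25

From P·MP_L = w with MP_L = 3·L^(-1/2), the labor demand is L(w) = (51/w)^(2).
At w = 12.75: L = 16. At w = 10.2: L = 25.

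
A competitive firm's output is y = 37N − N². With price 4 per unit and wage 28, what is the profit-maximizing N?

N* = 15

The marginal product of N is MP_N = 37 − 2N.
A price-taking firm hires until the value of the marginal product equals the wage: P·MP_N = w, so 4·(37 − 2N) = 28.
Then 37 − 2N = 7, giving N = 15.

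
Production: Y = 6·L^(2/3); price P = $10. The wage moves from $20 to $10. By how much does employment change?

From P·MP_L = w with MP_L = 4·L^(-1/3), the labor demand is L(w) = (40/w)^(3).
At w = 20: L = 8. At w = 10: L = 64.
ΔL = 64 − 8 = 56.

ΔL = 56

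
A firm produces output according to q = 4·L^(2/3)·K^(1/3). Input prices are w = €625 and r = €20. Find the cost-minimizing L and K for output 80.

Cost minimization requires the marginal rate of technical substitution to equal the input-price ratio: MP_L/MP_K = w/r.
Here MP_L/MP_K = (2/3)·(K/L)/(1/3) = 2·(K/L). Setting this equal to 625/20 = 31.25 gives K = 15.625L.
Substituting into q = 80: 4·L^(2/3)·(15.625L)^(1/3) = 80.
Solving, L = 8 and K = 125.

L* = 8, K* = 125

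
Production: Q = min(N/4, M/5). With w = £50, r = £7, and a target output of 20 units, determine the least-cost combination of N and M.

N* = 80, M* = 100

With a fixed-proportions technology, the cost-minimizing bundle uses no slack in either input: N/4 = M/5 = Q.
So N = 4·20 = 80 and M = 5·20 = 100.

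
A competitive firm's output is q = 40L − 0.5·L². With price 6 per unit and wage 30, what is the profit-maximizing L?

L* = 35

The marginal product of L is MP_L = 40 − L.
A price-taking firm hires until the value of the marginal product equals the wage: P·MP_L = w, so 6·(40 − L) = 30.
Then 40 − L = 5, giving L = 35.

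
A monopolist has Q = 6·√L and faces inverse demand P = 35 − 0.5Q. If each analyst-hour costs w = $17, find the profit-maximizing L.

L* = 9

Marginal revenue from the inverse demand is MR = 35 − Q.
The marginal product is MP_L = 3·L^(-1/2).
A monopolist hires until marginal revenue product equals the wage: MR·MP_L = w.
At L, Q = 6·√L. Substituting and solving: (35 − 6·√L)·3·L^(-1/2) = 17 gives L = 9.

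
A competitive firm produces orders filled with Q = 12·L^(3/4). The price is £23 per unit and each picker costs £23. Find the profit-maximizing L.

L* = 6561

MP_L = (3/4)·12·L^(-1/4) = 9·L^(-1/4).
Profit maximization for a price taker requires P·MP_L = w: 23·9·L^(-1/4) = 23.
So L^(-1/4) = 1/9, which gives L = 6561.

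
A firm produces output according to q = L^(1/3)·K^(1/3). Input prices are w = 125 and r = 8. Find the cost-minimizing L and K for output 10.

Cost minimization requires the marginal rate of technical substitution to equal the input-price ratio: MP_L/MP_K = w/r.
Here MP_L/MP_K = (1/3)·(K/L)/(1/3) = (K/L). Setting this equal to 125/8 = 15.625 gives K = 15.625L.
Substituting into q = 10: L^(1/3)·(15.625L)^(1/3) = 10.
Solving, L = 8 and K = 125.

L* = 8, K* = 125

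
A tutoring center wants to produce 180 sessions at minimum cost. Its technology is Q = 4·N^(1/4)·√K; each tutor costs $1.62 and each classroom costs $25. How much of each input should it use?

Cost minimization requires the marginal rate of technical substitution to equal the input-price ratio: MP_N/MP_K = w/r.
Here MP_N/MP_K = (1/4)·(K/N)/(1/2) = 0.5·(K/N). Setting this equal to 1.62/25 = 0.0648 gives K = 0.1296N.
Substituting into Q = 180: 4·N^(1/4)·(0.1296N)^(1/2) = 180.
Solving, N = 625 and K = 81.

N* = 625, K* = 81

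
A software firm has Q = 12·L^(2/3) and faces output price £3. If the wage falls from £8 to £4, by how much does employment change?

From P·MP_L = w with MP_L = 8·L^(-1/3), the labor demand is L(w) = (24/w)^(3).
At w = 8: L = 27. At w = 4: L = 216.
ΔL = 216 − 27 = 189.

ΔL = 189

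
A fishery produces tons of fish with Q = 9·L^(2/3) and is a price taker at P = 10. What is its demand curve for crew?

L(w) = 216000/w³

MP_L = (2/3)·9·L^(-1/3) = 6·L^(-1/3).
Setting P·MP_L = w: 60·L^(-1/3) = w.
Solving for L: L^(-1/3) = w/60, so L = (60/w)^(3).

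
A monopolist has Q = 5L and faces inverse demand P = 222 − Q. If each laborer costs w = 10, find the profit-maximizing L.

Marginal revenue from the inverse demand is MR = 222 − 2Q.
The marginal product is MP_L = 5.
A monopolist hires until marginal revenue product equals the wage: MR·MP_L = w.
(222 − 10L)·5 = 10, so L = 22.

L* = 22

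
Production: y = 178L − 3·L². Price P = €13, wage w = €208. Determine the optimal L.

L* = 27

The marginal product of L is MP_L = 178 − 6L.
A price-taking firm hires until the value of the marginal product equals the wage: P·MP_L = w, so 13·(178 − 6L) = 208.
Then 178 − 6L = 16, giving L = 27.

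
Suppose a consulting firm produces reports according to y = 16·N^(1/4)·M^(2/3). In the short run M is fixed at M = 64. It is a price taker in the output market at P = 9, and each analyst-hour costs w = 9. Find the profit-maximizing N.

With M = 64, MP_N = (1/4)·16·N^(-3/4)·64^(2/3) = 64·N^(-3/4).
Profit maximization for a price taker requires P·MP_N = w: 9·64·N^(-3/4) = 9.
So N^(-3/4) = 0.015625, which gives N = 256.

N* = 256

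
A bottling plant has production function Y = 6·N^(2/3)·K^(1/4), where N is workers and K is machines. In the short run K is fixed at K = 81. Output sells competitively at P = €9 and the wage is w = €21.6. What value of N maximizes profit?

N* = 125

With K = 81, MP_N = (2/3)·6·N^(-1/3)·81^(1/4) = 12·N^(-1/3).
Profit maximization for a price taker requires P·MP_N = w: 9·12·N^(-1/3) = 21.6.
So N^(-1/3) = 0.2, which gives N = 125.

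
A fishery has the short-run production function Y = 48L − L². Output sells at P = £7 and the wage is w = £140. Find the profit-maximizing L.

The marginal product of L is MP_L = 48 − 2L.
A price-taking firm hires until the value of the marginal product equals the wage: P·MP_L = w, so 7·(48 − 2L) = 140.
Then 48 − 2L = 20, giving L = 14.

L* = 14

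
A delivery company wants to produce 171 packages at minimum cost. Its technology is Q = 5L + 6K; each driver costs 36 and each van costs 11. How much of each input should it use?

L* = 0, K* = 28.5

The inputs are perfect substitutes, so the firm uses whichever has the lower cost per unit of output.
Cost per unit of output via L is w/5 = 7.2; via K it is r/6 = 11/6. K is cheaper.
Producing Q = 171 with K alone: L = 0, K = 28.5.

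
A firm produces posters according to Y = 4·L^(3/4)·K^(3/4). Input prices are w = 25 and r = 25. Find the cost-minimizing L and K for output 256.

Cost minimization requires the marginal rate of technical substitution to equal the input-price ratio: MP_L/MP_K = w/r.
Here MP_L/MP_K = (3/4)·(K/L)/(3/4) = (K/L). Setting this equal to 25/25 = 1 gives K = L.
Substituting into Y = 256: 4·L^(3/4)·(L)^(3/4) = 256.
Solving, L = 16 and K = 16.

L* = 16, K* = 16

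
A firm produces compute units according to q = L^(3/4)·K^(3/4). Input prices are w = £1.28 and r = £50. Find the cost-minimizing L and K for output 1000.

L* = 625, K* = 16

Cost minimization requires the marginal rate of technical substitution to equal the input-price ratio: MP_L/MP_K = w/r.
Here MP_L/MP_K = (3/4)·(K/L)/(3/4) = (K/L). Setting this equal to 1.28/50 = 0.0256 gives K = 0.0256L.
Substituting into q = 1000: L^(3/4)·(0.0256L)^(3/4) = 1000.
Solving, L = 625 and K = 16.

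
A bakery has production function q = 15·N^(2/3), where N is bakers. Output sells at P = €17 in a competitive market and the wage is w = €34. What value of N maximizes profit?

MP_N = (2/3)·15·N^(-1/3) = 10·N^(-1/3).
Profit maximization for a price taker requires P·MP_N = w: 17·10·N^(-1/3) = 34.
So N^(-1/3) = 0.2, which gives N = 125.

N* = 125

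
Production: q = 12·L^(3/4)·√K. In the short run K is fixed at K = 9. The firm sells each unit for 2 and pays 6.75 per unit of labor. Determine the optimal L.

L* = 4096

With K = 9, MP_L = (3/4)·12·L^(-1/4)·9^(1/2) = 27·L^(-1/4).
Profit maximization for a price taker requires P·MP_L = w: 2·27·L^(-1/4) = 6.75.
So L^(-1/4) = 0.125, which gives L = 4096.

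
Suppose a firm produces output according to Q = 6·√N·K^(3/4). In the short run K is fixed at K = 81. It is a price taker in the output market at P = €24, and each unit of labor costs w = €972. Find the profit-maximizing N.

N* = 4

With K = 81, MP_N = (1/2)·6·N^(-1/2)·81^(3/4) = 81·N^(-1/2).
Profit maximization for a price taker requires P·MP_N = w: 24·81·N^(-1/2) = 972.
So N^(-1/2) = 0.5, which gives N = 4.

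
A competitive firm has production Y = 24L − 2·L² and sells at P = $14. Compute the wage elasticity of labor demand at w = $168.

From P·MP_L = w with MP_L = 24 − 4L, labor demand is L(w) = (24 − w/14)/4.
dL/dw = −1/(56) = -1/56.
At w = 168, L = 3, so ε = (dL/dw)·(w/L) = (-1/56)·(168/3) = -1.

ε = -1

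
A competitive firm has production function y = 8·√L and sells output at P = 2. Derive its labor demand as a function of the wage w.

L(w) = 64/w²

MP_L = (1/2)·8·L^(-1/2) = 4·L^(-1/2).
Setting P·MP_L = w: 8·L^(-1/2) = w.
Solving for L: L^(-1/2) = w/8, so L = (8/w)^(2).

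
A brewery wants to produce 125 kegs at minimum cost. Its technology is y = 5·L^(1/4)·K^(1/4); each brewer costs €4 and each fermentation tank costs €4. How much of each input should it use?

L* = 625, K* = 625

Cost minimization requires the marginal rate of technical substitution to equal the input-price ratio: MP_L/MP_K = w/r.
Here MP_L/MP_K = (1/4)·(K/L)/(1/4) = (K/L). Setting this equal to 4/4 = 1 gives K = L.
Substituting into y = 125: 5·L^(1/4)·(L)^(1/4) = 125.
Solving, L = 625 and K = 625.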